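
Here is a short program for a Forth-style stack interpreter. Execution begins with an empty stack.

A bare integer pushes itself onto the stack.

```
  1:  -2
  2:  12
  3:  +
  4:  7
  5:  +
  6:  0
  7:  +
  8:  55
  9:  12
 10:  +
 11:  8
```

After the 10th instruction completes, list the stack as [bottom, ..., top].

[17, 67]

-2 → -2
12 → -2 12
+  → 10
7  → 10 7
+  → 17
0  → 17 0
+  → 17
55 → 17 55
12 → 17 55 12
+  → 17 67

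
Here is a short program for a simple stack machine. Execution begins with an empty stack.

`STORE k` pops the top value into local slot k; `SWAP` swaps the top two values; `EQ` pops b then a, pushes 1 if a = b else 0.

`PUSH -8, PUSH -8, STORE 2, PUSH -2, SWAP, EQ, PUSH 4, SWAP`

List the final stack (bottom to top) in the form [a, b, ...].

[4, 0]

PUSH -8  [-8]
PUSH -8  [-8, -8]
STORE 2  [-8]
PUSH -2  [-8, -2]
SWAP     [-2, -8]
EQ       [0]
PUSH 4   [0, 4]
SWAP     [4, 0]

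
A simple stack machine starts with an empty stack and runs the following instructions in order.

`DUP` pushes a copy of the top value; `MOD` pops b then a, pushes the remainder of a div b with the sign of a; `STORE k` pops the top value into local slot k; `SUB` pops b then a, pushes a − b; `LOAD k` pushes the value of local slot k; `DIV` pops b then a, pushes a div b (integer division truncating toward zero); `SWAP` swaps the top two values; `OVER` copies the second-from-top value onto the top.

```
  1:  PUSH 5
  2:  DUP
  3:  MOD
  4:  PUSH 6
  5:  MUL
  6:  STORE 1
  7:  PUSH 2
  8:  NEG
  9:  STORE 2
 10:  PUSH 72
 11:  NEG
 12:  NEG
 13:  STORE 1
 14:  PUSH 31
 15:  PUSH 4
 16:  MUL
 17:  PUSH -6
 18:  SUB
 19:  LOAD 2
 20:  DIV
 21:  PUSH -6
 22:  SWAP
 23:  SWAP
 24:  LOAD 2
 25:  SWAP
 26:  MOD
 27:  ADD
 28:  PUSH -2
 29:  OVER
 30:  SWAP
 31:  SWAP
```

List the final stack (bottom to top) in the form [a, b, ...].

PUSH 5  : [5]
DUP     : [5, 5]
MOD     : [0]
PUSH 6  : [0, 6]
MUL     : [0]
STORE 1 : []
PUSH 2  : [2]
NEG     : [-2]
STORE 2 : []
PUSH 72 : [72]
NEG     : [-72]
NEG     : [72]
STORE 1 : []
PUSH 31 : [31]
PUSH 4  : [31, 4]
MUL     : [124]
PUSH -6 : [124, -6]
SUB     : [130]
LOAD 2  : [130, -2]
DIV     : [-65]
PUSH -6 : [-65, -6]
SWAP    : [-6, -65]
SWAP    : [-65, -6]
LOAD 2  : [-65, -6, -2]
SWAP    : [-65, -2, -6]
MOD     : [-65, -2]
ADD     : [-67]
PUSH -2 : [-67, -2]
OVER    : [-67, -2, -67]
SWAP    : [-67, -67, -2]
SWAP    : [-67, -2, -67]

[-67, -2, -67]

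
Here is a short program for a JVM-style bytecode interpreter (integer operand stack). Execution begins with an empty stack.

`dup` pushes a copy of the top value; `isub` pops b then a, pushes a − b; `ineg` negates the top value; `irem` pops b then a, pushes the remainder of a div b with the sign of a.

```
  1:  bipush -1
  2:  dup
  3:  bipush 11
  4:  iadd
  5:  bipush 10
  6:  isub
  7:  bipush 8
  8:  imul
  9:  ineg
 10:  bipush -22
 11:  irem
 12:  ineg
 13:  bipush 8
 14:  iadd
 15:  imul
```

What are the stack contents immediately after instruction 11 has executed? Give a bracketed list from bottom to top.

bipush -1  → -1
dup        → -1 -1
bipush 11  → -1 -1 11
iadd       → -1 10
bipush 10  → -1 10 10
isub       → -1 0
bipush 8   → -1 0 8
imul       → -1 0
ineg       → -1 0
bipush -22 → -1 0 -22
irem       → -1 0

[-1, 0]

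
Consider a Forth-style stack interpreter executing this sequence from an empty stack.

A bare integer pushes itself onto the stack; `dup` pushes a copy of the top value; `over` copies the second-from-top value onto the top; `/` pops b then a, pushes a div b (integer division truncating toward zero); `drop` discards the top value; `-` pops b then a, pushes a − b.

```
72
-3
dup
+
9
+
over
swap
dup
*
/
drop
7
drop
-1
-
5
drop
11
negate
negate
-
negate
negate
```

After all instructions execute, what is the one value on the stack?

72     → 72
-3     → 72 -3
dup    → 72 -3 -3
+      → 72 -6
9      → 72 -6 9
+      → 72 3
over   → 72 3 72
swap   → 72 72 3
dup    → 72 72 3 3
*      → 72 72 9
/      → 72 8
drop   → 72
7      → 72 7
drop   → 72
-1     → 72 -1
-      → 73
5      → 73 5
drop   → 73
11     → 73 11
negate → 73 -11
negate → 73 11
-      → 62
negate → -62
negate → 62

62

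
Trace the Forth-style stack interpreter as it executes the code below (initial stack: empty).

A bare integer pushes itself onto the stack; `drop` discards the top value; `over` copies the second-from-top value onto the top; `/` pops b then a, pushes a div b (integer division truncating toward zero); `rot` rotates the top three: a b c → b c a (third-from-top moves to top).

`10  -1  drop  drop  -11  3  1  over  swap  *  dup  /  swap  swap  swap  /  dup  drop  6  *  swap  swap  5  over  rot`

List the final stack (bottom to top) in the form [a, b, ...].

[-11, 5, 0, 0]

10   → 10
-1   → 10 -1
drop → 10
drop → (empty)
-11  → -11
3    → -11 3
1    → -11 3 1
over → -11 3 1 3
swap → -11 3 3 1
*    → -11 3 3
dup  → -11 3 3 3
/    → -11 3 1
swap → -11 1 3
swap → -11 3 1
swap → -11 1 3
/    → -11 0
dup  → -11 0 0
drop → -11 0
6    → -11 0 6
*    → -11 0
swap → 0 -11
swap → -11 0
5    → -11 0 5
over → -11 0 5 0
rot  → -11 5 0 0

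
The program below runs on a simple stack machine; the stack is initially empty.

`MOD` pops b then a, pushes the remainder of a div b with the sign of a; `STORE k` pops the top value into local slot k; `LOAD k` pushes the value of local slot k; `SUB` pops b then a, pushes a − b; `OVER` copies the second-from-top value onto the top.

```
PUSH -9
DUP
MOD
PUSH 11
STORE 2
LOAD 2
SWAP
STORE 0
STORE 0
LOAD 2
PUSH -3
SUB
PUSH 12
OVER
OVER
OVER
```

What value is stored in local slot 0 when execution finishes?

PUSH -9 → -9
DUP     → -9 -9
MOD     → 0
PUSH 11 → 0 11
STORE 2 → 0
LOAD 2  → 0 11
SWAP    → 11 0
STORE 0 → 11
STORE 0 → (empty)
LOAD 2  → 11
PUSH -3 → 11 -3
SUB     → 14
PUSH 12 → 14 12
OVER    → 14 12 14
OVER    → 14 12 14 12
OVER    → 14 12 14 12 14

11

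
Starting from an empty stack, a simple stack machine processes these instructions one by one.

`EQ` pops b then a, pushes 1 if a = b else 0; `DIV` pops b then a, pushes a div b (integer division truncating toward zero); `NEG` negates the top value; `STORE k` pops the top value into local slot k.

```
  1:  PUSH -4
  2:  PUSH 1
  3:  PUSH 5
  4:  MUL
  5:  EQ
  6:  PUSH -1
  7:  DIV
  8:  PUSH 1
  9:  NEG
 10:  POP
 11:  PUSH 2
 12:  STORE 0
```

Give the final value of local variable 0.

PUSH -4 → [-4]
PUSH 1  → [-4, 1]
PUSH 5  → [-4, 1, 5]
MUL     → [-4, 5]
EQ      → [0]
PUSH -1 → [0, -1]
DIV     → [0]
PUSH 1  → [0, 1]
NEG     → [0, -1]
POP     → [0]
PUSH 2  → [0, 2]
STORE 0 → [0]

2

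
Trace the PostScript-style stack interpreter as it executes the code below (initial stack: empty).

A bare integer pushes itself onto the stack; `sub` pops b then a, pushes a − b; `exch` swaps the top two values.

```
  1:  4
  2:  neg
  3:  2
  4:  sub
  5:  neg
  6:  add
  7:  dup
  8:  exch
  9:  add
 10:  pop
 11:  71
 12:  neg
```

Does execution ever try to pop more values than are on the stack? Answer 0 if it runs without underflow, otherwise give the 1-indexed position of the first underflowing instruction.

4   → 4
neg → -4
2   → -4 2
sub → -6
neg → 6
add  — needs 2 operands, stack has 1 → underflow

6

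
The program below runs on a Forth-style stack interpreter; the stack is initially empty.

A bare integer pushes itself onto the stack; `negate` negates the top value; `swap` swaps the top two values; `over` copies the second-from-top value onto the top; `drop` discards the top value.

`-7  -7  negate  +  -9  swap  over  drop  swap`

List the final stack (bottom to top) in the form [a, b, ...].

[0, -9]

-7     → [-7]
-7     → [-7, -7]
negate → [-7, 7]
+      → [0]
-9     → [0, -9]
swap   → [-9, 0]
over   → [-9, 0, -9]
drop   → [-9, 0]
swap   → [0, -9]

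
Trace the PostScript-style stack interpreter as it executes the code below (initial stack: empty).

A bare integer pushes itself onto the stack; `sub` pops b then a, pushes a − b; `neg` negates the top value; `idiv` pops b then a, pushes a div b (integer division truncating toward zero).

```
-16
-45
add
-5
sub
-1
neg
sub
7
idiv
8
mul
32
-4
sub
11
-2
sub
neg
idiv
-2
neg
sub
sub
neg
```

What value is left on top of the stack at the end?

-16  : -16
-45  : -16 -45
add  : -61
-5   : -61 -5
sub  : -56
-1   : -56 -1
neg  : -56 1
sub  : -57
7    : -57 7
idiv : -8
8    : -8 8
mul  : -64
32   : -64 32
-4   : -64 32 -4
sub  : -64 36
11   : -64 36 11
-2   : -64 36 11 -2
sub  : -64 36 13
neg  : -64 36 -13
idiv : -64 -2
-2   : -64 -2 -2
neg  : -64 -2 2
sub  : -64 -4
sub  : -60
neg  : 60

60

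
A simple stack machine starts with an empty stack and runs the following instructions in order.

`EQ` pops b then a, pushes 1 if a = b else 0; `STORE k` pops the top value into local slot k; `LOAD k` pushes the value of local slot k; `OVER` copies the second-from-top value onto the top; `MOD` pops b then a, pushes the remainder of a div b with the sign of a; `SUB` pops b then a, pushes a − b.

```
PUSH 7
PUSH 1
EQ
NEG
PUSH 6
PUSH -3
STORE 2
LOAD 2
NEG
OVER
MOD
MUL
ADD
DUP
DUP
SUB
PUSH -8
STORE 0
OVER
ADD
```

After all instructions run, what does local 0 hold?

PUSH 7  → [7]
PUSH 1  → [7, 1]
EQ      → [0]
NEG     → [0]
PUSH 6  → [0, 6]
PUSH -3 → [0, 6, -3]
STORE 2 → [0, 6]
LOAD 2  → [0, 6, -3]
NEG     → [0, 6, 3]
OVER    → [0, 6, 3, 6]
MOD     → [0, 6, 3]
MUL     → [0, 18]
ADD     → [18]
DUP     → [18, 18]
DUP     → [18, 18, 18]
SUB     → [18, 0]
PUSH -8 → [18, 0, -8]
STORE 0 → [18, 0]
OVER    → [18, 0, 18]
ADD     → [18, 18]

-8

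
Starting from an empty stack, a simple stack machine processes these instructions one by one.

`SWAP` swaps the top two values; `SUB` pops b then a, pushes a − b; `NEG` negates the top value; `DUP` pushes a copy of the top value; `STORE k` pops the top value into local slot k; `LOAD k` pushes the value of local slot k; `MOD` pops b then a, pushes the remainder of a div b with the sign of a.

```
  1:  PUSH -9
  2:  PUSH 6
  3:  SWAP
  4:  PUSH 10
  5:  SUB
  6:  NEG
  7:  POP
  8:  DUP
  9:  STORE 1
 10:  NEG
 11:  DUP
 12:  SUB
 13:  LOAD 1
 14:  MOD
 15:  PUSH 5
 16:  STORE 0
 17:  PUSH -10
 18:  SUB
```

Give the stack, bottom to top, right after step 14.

[0]

PUSH -9 : -9
PUSH 6  : -9 6
SWAP    : 6 -9
PUSH 10 : 6 -9 10
SUB     : 6 -19
NEG     : 6 19
POP     : 6
DUP     : 6 6
STORE 1 : 6
NEG     : -6
DUP     : -6 -6
SUB     : 0
LOAD 1  : 0 6
MOD     : 0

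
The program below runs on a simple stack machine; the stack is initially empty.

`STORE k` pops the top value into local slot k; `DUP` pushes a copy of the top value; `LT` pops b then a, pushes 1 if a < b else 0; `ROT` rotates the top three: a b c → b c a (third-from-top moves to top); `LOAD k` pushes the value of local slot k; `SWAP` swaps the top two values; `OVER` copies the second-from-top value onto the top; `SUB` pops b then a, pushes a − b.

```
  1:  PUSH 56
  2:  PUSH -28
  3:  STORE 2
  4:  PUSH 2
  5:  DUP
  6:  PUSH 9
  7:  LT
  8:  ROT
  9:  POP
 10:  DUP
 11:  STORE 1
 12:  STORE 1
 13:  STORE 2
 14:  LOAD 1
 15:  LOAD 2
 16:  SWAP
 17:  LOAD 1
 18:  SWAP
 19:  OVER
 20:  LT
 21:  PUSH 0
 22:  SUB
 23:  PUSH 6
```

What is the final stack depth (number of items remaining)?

4

PUSH 56  → [56]
PUSH -28 → [56, -28]
STORE 2  → [56]
PUSH 2   → [56, 2]
DUP      → [56, 2, 2]
PUSH 9   → [56, 2, 2, 9]
LT       → [56, 2, 1]
ROT      → [2, 1, 56]
POP      → [2, 1]
DUP      → [2, 1, 1]
STORE 1  → [2, 1]
STORE 1  → [2]
STORE 2  → []
LOAD 1   → [1]
LOAD 2   → [1, 2]
SWAP     → [2, 1]
LOAD 1   → [2, 1, 1]
SWAP     → [2, 1, 1]
OVER     → [2, 1, 1, 1]
LT       → [2, 1, 0]
PUSH 0   → [2, 1, 0, 0]
SUB      → [2, 1, 0]
PUSH 6   → [2, 1, 0, 6]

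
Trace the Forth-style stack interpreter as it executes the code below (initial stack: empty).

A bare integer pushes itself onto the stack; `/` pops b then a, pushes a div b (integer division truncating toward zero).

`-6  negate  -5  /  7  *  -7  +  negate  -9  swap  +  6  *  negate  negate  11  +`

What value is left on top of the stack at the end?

-6     : [-6]
negate : [6]
-5     : [6, -5]
/      : [-1]
7      : [-1, 7]
*      : [-7]
-7     : [-7, -7]
+      : [-14]
negate : [14]
-9     : [14, -9]
swap   : [-9, 14]
+      : [5]
6      : [5, 6]
*      : [30]
negate : [-30]
negate : [30]
11     : [30, 11]
+      : [41]

41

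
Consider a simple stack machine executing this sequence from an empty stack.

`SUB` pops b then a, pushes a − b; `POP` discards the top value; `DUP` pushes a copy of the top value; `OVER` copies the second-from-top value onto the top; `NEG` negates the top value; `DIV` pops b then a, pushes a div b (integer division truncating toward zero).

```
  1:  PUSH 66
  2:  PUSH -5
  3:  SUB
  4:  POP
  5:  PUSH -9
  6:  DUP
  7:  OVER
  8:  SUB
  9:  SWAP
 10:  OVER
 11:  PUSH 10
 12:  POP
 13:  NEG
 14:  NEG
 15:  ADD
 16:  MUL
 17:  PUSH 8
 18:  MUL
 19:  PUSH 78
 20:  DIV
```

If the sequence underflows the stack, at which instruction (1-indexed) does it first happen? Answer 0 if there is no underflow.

PUSH 66 → 66
PUSH -5 → 66 -5
SUB     → 71
POP     → (empty)
PUSH -9 → -9
DUP     → -9 -9
OVER    → -9 -9 -9
SUB     → -9 0
SWAP    → 0 -9
OVER    → 0 -9 0
PUSH 10 → 0 -9 0 10
POP     → 0 -9 0
NEG     → 0 -9 0
NEG     → 0 -9 0
ADD     → 0 -9
MUL     → 0
PUSH 8  → 0 8
MUL     → 0
PUSH 78 → 0 78
DIV     → 0

0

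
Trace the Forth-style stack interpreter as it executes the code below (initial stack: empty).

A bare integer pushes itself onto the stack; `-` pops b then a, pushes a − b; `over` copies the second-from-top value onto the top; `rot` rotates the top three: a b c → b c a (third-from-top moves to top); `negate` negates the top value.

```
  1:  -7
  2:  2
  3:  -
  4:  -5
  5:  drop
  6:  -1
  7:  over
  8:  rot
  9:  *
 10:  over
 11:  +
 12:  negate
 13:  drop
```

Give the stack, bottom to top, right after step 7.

[-9, -1, -9]

-7   -> -7
2    -> -7 2
-    -> -9
-5   -> -9 -5
drop -> -9
-1   -> -9 -1
over -> -9 -1 -9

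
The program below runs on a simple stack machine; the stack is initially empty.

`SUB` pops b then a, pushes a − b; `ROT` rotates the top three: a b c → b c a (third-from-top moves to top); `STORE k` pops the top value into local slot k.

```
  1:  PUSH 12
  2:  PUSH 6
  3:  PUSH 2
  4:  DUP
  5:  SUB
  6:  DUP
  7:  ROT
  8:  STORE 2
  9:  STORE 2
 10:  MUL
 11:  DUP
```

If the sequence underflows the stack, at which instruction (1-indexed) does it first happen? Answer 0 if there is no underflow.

0

PUSH 12 -> [12]
PUSH 6  -> [12, 6]
PUSH 2  -> [12, 6, 2]
DUP     -> [12, 6, 2, 2]
SUB     -> [12, 6, 0]
DUP     -> [12, 6, 0, 0]
ROT     -> [12, 0, 0, 6]
STORE 2 -> [12, 0, 0]
STORE 2 -> [12, 0]
MUL     -> [0]
DUP     -> [0, 0]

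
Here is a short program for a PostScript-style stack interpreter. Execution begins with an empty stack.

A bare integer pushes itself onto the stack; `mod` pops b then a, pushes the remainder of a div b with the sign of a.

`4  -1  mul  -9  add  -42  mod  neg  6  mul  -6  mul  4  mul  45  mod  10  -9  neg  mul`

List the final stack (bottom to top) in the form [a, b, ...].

4   → 4
-1  → 4 -1
mul → -4
-9  → -4 -9
add → -13
-42 → -13 -42
mod → -13
neg → 13
6   → 13 6
mul → 78
-6  → 78 -6
mul → -468
4   → -468 4
mul → -1872
45  → -1872 45
mod → -27
10  → -27 10
-9  → -27 10 -9
neg → -27 10 9
mul → -27 90

[-27, 90]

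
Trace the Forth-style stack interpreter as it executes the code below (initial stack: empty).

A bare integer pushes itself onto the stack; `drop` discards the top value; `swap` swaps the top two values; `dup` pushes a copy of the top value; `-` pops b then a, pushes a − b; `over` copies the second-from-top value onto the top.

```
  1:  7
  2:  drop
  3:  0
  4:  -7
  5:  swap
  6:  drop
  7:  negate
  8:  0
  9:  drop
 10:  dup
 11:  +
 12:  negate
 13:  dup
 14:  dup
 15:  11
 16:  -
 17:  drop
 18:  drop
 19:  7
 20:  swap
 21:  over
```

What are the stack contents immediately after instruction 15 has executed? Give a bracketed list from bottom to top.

[-14, -14, -14, 11]

7      -> [7]
drop   -> []
0      -> [0]
-7     -> [0, -7]
swap   -> [-7, 0]
drop   -> [-7]
negate -> [7]
0      -> [7, 0]
drop   -> [7]
dup    -> [7, 7]
+      -> [14]
negate -> [-14]
dup    -> [-14, -14]
dup    -> [-14, -14, -14]
11     -> [-14, -14, -14, 11]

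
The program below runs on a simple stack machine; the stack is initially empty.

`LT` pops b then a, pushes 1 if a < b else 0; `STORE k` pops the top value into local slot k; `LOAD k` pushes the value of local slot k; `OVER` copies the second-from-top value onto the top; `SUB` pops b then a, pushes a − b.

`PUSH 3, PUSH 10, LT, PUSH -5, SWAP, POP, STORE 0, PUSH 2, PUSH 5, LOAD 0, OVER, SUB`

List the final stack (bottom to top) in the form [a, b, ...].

PUSH 3   3
PUSH 10  3 10
LT       1
PUSH -5  1 -5
SWAP     -5 1
POP      -5
STORE 0  (empty)
PUSH 2   2
PUSH 5   2 5
LOAD 0   2 5 -5
OVER     2 5 -5 5
SUB      2 5 -10

[2, 5, -10]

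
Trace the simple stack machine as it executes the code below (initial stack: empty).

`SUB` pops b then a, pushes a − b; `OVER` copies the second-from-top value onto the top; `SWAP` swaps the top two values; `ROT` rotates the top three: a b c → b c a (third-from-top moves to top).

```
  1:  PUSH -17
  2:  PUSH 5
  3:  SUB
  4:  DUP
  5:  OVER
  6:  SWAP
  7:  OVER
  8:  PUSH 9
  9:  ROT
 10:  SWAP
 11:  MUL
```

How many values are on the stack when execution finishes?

PUSH -17 → -17
PUSH 5   → -17 5
SUB      → -22
DUP      → -22 -22
OVER     → -22 -22 -22
SWAP     → -22 -22 -22
OVER     → -22 -22 -22 -22
PUSH 9   → -22 -22 -22 -22 9
ROT      → -22 -22 -22 9 -22
SWAP     → -22 -22 -22 -22 9
MUL      → -22 -22 -22 -198

4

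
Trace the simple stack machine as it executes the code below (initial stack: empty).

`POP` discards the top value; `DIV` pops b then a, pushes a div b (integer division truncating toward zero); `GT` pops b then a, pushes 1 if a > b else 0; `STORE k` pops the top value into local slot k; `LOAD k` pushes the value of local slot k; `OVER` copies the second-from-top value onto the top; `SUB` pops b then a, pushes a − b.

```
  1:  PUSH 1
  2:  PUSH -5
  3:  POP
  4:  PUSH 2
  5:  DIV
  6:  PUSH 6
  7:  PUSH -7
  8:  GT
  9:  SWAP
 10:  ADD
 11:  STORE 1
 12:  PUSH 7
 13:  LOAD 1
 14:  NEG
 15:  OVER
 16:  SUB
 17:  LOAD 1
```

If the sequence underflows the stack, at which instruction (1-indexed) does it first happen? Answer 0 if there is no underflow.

0

PUSH 1  : 1
PUSH -5 : 1 -5
POP     : 1
PUSH 2  : 1 2
DIV     : 0
PUSH 6  : 0 6
PUSH -7 : 0 6 -7
GT      : 0 1
SWAP    : 1 0
ADD     : 1
STORE 1 : (empty)
PUSH 7  : 7
LOAD 1  : 7 1
NEG     : 7 -1
OVER    : 7 -1 7
SUB     : 7 -8
LOAD 1  : 7 -8 1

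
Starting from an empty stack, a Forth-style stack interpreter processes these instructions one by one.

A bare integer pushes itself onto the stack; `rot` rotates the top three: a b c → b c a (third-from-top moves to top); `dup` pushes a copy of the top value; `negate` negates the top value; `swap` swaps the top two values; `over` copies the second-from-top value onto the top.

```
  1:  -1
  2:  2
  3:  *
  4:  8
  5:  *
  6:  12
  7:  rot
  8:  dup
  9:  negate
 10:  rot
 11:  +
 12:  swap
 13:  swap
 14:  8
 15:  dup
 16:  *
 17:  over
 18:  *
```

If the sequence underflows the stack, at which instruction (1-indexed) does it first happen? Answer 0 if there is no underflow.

7

-1 : -1
2  : -1 2
*  : -2
8  : -2 8
*  : -16
12 : -16 12
rot  — needs 3 operands, stack has 2 → underflow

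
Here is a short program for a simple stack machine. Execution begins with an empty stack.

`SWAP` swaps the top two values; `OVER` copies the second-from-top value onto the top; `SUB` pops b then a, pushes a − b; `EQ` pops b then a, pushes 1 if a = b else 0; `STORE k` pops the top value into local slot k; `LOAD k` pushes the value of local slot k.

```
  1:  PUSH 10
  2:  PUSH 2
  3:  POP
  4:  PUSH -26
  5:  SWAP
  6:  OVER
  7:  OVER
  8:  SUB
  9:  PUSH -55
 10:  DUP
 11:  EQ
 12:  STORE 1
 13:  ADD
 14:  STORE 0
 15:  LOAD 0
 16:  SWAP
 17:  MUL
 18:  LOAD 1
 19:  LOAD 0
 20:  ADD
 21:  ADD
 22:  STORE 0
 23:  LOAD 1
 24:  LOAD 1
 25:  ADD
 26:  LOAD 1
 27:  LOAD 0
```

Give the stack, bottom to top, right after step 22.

PUSH 10   10
PUSH 2    10 2
POP       10
PUSH -26  10 -26
SWAP      -26 10
OVER      -26 10 -26
OVER      -26 10 -26 10
SUB       -26 10 -36
PUSH -55  -26 10 -36 -55
DUP       -26 10 -36 -55 -55
EQ        -26 10 -36 1
STORE 1   -26 10 -36
ADD       -26 -26
STORE 0   -26
LOAD 0    -26 -26
SWAP      -26 -26
MUL       676
LOAD 1    676 1
LOAD 0    676 1 -26
ADD       676 -25
ADD       651
STORE 0   (empty)

[]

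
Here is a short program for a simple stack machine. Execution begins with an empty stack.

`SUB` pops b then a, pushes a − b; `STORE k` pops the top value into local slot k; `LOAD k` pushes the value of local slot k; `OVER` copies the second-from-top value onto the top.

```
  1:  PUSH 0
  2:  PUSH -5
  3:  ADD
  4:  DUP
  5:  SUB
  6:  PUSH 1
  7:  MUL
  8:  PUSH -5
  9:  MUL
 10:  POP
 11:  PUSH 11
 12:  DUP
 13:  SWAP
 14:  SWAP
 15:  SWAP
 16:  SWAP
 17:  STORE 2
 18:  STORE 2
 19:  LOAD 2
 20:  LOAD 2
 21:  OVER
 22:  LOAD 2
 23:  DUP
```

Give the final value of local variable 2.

11

PUSH 0  : 0
PUSH -5 : 0 -5
ADD     : -5
DUP     : -5 -5
SUB     : 0
PUSH 1  : 0 1
MUL     : 0
PUSH -5 : 0 -5
MUL     : 0
POP     : (empty)
PUSH 11 : 11
DUP     : 11 11
SWAP    : 11 11
SWAP    : 11 11
SWAP    : 11 11
SWAP    : 11 11
STORE 2 : 11
STORE 2 : (empty)
LOAD 2  : 11
LOAD 2  : 11 11
OVER    : 11 11 11
LOAD 2  : 11 11 11 11
DUP     : 11 11 11 11 11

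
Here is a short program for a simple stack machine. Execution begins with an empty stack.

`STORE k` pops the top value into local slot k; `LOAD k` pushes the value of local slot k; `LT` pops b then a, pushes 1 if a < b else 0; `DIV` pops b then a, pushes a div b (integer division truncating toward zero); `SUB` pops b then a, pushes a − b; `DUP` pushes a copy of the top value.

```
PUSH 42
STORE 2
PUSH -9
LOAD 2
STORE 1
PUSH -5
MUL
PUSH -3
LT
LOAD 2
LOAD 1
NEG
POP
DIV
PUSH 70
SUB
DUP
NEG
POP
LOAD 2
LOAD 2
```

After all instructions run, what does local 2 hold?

PUSH 42 -> 42
STORE 2 -> (empty)
PUSH -9 -> -9
LOAD 2  -> -9 42
STORE 1 -> -9
PUSH -5 -> -9 -5
MUL     -> 45
PUSH -3 -> 45 -3
LT      -> 0
LOAD 2  -> 0 42
LOAD 1  -> 0 42 42
NEG     -> 0 42 -42
POP     -> 0 42
DIV     -> 0
PUSH 70 -> 0 70
SUB     -> -70
DUP     -> -70 -70
NEG     -> -70 70
POP     -> -70
LOAD 2  -> -70 42
LOAD 2  -> -70 42 42

42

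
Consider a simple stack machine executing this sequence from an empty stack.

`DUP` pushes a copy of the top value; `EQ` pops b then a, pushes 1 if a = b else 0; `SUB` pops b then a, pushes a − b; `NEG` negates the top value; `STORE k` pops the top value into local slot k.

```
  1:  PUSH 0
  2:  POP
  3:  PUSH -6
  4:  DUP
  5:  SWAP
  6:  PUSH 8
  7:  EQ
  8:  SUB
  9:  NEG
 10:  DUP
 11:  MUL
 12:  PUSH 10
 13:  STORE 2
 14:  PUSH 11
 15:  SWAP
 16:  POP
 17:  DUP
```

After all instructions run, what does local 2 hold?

PUSH 0   [0]
POP      []
PUSH -6  [-6]
DUP      [-6, -6]
SWAP     [-6, -6]
PUSH 8   [-6, -6, 8]
EQ       [-6, 0]
SUB      [-6]
NEG      [6]
DUP      [6, 6]
MUL      [36]
PUSH 10  [36, 10]
STORE 2  [36]
PUSH 11  [36, 11]
SWAP     [11, 36]
POP      [11]
DUP      [11, 11]

10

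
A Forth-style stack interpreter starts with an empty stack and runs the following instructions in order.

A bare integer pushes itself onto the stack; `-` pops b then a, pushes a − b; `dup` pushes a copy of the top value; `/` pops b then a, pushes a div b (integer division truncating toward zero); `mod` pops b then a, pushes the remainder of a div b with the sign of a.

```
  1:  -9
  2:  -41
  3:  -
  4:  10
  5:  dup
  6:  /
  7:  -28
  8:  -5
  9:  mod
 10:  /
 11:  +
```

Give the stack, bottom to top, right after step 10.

-9  -> [-9]
-41 -> [-9, -41]
-   -> [32]
10  -> [32, 10]
dup -> [32, 10, 10]
/   -> [32, 1]
-28 -> [32, 1, -28]
-5  -> [32, 1, -28, -5]
mod -> [32, 1, -3]
/   -> [32, 0]

[32, 0]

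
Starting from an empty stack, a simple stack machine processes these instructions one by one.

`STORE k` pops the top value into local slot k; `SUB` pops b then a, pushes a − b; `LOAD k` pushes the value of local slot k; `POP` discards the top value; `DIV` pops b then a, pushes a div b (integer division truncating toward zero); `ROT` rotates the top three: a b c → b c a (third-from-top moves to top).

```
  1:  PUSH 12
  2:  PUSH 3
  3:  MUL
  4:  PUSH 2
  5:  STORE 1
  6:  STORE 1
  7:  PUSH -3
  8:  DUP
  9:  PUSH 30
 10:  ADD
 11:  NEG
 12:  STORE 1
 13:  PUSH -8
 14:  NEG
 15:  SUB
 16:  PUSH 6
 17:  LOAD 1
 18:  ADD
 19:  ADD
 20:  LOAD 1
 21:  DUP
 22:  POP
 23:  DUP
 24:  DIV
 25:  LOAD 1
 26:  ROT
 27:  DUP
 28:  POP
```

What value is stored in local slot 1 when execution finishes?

-27

PUSH 12  12
PUSH 3   12 3
MUL      36
PUSH 2   36 2
STORE 1  36
STORE 1  (empty)
PUSH -3  -3
DUP      -3 -3
PUSH 30  -3 -3 30
ADD      -3 27
NEG      -3 -27
STORE 1  -3
PUSH -8  -3 -8
NEG      -3 8
SUB      -11
PUSH 6   -11 6
LOAD 1   -11 6 -27
ADD      -11 -21
ADD      -32
LOAD 1   -32 -27
DUP      -32 -27 -27
POP      -32 -27
DUP      -32 -27 -27
DIV      -32 1
LOAD 1   -32 1 -27
ROT      1 -27 -32
DUP      1 -27 -32 -32
POP      1 -27 -32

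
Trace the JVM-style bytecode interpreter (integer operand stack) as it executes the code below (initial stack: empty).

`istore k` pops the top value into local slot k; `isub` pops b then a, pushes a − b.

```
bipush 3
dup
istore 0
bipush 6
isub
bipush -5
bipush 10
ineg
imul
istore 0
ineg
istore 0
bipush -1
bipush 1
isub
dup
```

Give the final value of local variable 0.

bipush 3  : 3
dup       : 3 3
istore 0  : 3
bipush 6  : 3 6
isub      : -3
bipush -5 : -3 -5
bipush 10 : -3 -5 10
ineg      : -3 -5 -10
imul      : -3 50
istore 0  : -3
ineg      : 3
istore 0  : (empty)
bipush -1 : -1
bipush 1  : -1 1
isub      : -2
dup       : -2 -2

3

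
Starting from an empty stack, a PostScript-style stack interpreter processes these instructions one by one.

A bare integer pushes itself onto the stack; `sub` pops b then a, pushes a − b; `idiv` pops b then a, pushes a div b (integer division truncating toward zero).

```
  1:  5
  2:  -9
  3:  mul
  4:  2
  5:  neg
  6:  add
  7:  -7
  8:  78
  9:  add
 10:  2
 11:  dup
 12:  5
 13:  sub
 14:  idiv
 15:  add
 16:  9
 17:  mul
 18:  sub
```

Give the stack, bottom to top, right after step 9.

5    5
-9   5 -9
mul  -45
2    -45 2
neg  -45 -2
add  -47
-7   -47 -7
78   -47 -7 78
add  -47 71

[-47, 71]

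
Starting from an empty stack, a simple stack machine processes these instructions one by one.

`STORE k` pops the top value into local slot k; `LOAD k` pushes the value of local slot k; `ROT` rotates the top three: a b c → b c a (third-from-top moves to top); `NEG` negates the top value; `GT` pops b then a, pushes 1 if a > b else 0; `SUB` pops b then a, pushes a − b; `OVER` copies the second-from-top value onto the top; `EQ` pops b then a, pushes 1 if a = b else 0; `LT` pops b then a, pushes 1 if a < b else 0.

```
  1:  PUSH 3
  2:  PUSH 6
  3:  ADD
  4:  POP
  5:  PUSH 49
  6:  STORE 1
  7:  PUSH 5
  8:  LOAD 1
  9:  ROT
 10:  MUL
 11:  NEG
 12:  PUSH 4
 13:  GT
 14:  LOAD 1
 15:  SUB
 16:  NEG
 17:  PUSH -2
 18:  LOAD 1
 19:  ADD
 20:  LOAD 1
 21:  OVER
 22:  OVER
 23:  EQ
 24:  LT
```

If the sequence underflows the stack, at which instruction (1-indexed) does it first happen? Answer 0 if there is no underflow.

PUSH 3  → 3
PUSH 6  → 3 6
ADD     → 9
POP     → (empty)
PUSH 49 → 49
STORE 1 → (empty)
PUSH 5  → 5
LOAD 1  → 5 49
ROT  — needs 3 operands, stack has 2 → underflow

9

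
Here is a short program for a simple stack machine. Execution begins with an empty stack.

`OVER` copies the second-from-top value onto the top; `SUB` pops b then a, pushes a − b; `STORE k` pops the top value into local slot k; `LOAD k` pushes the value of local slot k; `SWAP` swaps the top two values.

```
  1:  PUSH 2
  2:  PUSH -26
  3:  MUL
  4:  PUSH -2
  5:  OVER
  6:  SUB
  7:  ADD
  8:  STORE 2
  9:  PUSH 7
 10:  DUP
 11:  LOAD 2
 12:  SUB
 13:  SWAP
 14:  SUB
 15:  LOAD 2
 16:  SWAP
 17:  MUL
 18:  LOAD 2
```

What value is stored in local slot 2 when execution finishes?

PUSH 2    [2]
PUSH -26  [2, -26]
MUL       [-52]
PUSH -2   [-52, -2]
OVER      [-52, -2, -52]
SUB       [-52, 50]
ADD       [-2]
STORE 2   []
PUSH 7    [7]
DUP       [7, 7]
LOAD 2    [7, 7, -2]
SUB       [7, 9]
SWAP      [9, 7]
SUB       [2]
LOAD 2    [2, -2]
SWAP      [-2, 2]
MUL       [-4]
LOAD 2    [-4, -2]

-2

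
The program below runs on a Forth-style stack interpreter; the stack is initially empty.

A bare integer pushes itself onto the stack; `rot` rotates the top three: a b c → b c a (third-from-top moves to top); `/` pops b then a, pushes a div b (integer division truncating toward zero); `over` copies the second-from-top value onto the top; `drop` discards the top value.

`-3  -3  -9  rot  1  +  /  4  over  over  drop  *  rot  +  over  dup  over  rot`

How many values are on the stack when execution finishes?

-3   : -3
-3   : -3 -3
-9   : -3 -3 -9
rot  : -3 -9 -3
1    : -3 -9 -3 1
+    : -3 -9 -2
/    : -3 4
4    : -3 4 4
over : -3 4 4 4
over : -3 4 4 4 4
drop : -3 4 4 4
*    : -3 4 16
rot  : 4 16 -3
+    : 4 13
over : 4 13 4
dup  : 4 13 4 4
over : 4 13 4 4 4
rot  : 4 13 4 4 4

5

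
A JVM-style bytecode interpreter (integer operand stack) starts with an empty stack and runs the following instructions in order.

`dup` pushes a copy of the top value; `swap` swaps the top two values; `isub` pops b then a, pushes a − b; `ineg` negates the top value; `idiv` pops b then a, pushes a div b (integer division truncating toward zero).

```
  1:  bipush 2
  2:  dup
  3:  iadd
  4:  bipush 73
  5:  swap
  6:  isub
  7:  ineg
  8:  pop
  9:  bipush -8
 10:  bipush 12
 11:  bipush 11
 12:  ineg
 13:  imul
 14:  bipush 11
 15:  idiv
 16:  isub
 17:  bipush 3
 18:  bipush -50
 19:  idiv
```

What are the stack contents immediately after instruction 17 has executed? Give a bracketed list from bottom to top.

[4, 3]

bipush 2   2
dup        2 2
iadd       4
bipush 73  4 73
swap       73 4
isub       69
ineg       -69
pop        (empty)
bipush -8  -8
bipush 12  -8 12
bipush 11  -8 12 11
ineg       -8 12 -11
imul       -8 -132
bipush 11  -8 -132 11
idiv       -8 -12
isub       4
bipush 3   4 3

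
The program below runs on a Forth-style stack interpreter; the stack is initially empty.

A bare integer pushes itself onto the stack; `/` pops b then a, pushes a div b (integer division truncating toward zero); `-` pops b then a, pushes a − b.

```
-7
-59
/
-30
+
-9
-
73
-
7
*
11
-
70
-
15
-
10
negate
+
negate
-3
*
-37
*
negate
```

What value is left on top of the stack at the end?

-7     -> -7
-59    -> -7 -59
/      -> 0
-30    -> 0 -30
+      -> -30
-9     -> -30 -9
-      -> -21
73     -> -21 73
-      -> -94
7      -> -94 7
*      -> -658
11     -> -658 11
-      -> -669
70     -> -669 70
-      -> -739
15     -> -739 15
-      -> -754
10     -> -754 10
negate -> -754 -10
+      -> -764
negate -> 764
-3     -> 764 -3
*      -> -2292
-37    -> -2292 -37
*      -> 84804
negate -> -84804

-84804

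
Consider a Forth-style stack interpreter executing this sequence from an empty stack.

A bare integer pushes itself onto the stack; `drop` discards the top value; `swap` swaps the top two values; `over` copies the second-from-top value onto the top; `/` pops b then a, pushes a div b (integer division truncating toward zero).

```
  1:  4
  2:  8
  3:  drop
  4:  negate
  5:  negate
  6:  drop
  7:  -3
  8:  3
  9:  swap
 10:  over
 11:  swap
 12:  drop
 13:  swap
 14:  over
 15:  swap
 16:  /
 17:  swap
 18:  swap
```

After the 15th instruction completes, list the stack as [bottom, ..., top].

4      → 4
8      → 4 8
drop   → 4
negate → -4
negate → 4
drop   → (empty)
-3     → -3
3      → -3 3
swap   → 3 -3
over   → 3 -3 3
swap   → 3 3 -3
drop   → 3 3
swap   → 3 3
over   → 3 3 3
swap   → 3 3 3

[3, 3, 3]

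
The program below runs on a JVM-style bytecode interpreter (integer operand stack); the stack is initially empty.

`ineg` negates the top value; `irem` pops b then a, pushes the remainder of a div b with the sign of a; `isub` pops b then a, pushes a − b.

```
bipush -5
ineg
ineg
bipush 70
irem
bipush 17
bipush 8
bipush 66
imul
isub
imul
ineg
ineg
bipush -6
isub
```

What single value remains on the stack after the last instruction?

bipush -5 → [-5]
ineg      → [5]
ineg      → [-5]
bipush 70 → [-5, 70]
irem      → [-5]
bipush 17 → [-5, 17]
bipush 8  → [-5, 17, 8]
bipush 66 → [-5, 17, 8, 66]
imul      → [-5, 17, 528]
isub      → [-5, -511]
imul      → [2555]
ineg      → [-2555]
ineg      → [2555]
bipush -6 → [2555, -6]
isub      → [2561]

2561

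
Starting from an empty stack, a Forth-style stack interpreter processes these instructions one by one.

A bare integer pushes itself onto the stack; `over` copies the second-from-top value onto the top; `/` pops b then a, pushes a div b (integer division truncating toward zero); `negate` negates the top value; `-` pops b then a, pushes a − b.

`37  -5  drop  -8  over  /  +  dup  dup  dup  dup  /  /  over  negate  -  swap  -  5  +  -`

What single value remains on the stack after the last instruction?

-5

37     → 37
-5     → 37 -5
drop   → 37
-8     → 37 -8
over   → 37 -8 37
/      → 37 0
+      → 37
dup    → 37 37
dup    → 37 37 37
dup    → 37 37 37 37
dup    → 37 37 37 37 37
/      → 37 37 37 1
/      → 37 37 37
over   → 37 37 37 37
negate → 37 37 37 -37
-      → 37 37 74
swap   → 37 74 37
-      → 37 37
5      → 37 37 5
+      → 37 42
-      → -5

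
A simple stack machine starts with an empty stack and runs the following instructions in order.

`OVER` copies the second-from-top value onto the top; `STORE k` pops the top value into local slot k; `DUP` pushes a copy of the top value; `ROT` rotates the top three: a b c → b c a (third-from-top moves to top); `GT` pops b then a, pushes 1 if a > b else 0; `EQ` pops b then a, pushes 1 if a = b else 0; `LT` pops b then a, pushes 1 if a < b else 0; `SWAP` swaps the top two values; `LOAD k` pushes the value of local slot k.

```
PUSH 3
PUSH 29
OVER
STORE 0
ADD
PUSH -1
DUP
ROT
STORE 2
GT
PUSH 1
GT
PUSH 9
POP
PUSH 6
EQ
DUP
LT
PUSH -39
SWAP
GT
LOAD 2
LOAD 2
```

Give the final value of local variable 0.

PUSH 3   -> 3
PUSH 29  -> 3 29
OVER     -> 3 29 3
STORE 0  -> 3 29
ADD      -> 32
PUSH -1  -> 32 -1
DUP      -> 32 -1 -1
ROT      -> -1 -1 32
STORE 2  -> -1 -1
GT       -> 0
PUSH 1   -> 0 1
GT       -> 0
PUSH 9   -> 0 9
POP      -> 0
PUSH 6   -> 0 6
EQ       -> 0
DUP      -> 0 0
LT       -> 0
PUSH -39 -> 0 -39
SWAP     -> -39 0
GT       -> 0
LOAD 2   -> 0 32
LOAD 2   -> 0 32 32

3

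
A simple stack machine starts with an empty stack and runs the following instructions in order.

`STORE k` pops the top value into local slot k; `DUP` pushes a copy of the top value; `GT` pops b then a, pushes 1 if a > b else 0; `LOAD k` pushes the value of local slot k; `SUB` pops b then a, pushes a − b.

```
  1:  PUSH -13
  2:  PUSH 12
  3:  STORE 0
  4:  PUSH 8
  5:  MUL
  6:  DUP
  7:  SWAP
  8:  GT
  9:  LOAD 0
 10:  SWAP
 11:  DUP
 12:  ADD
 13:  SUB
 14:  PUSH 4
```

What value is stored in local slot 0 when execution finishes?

12

PUSH -13 : -13
PUSH 12  : -13 12
STORE 0  : -13
PUSH 8   : -13 8
MUL      : -104
DUP      : -104 -104
SWAP     : -104 -104
GT       : 0
LOAD 0   : 0 12
SWAP     : 12 0
DUP      : 12 0 0
ADD      : 12 0
SUB      : 12
PUSH 4   : 12 4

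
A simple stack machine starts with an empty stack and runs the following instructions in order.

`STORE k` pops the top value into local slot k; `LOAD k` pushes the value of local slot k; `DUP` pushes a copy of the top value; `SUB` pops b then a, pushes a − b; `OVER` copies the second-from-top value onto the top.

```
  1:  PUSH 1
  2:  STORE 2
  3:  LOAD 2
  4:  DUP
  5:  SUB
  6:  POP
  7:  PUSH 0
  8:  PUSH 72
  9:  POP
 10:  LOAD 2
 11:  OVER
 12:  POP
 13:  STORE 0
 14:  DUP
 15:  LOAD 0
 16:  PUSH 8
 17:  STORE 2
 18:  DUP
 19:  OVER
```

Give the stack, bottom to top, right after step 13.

PUSH 1   1
STORE 2  (empty)
LOAD 2   1
DUP      1 1
SUB      0
POP      (empty)
PUSH 0   0
PUSH 72  0 72
POP      0
LOAD 2   0 1
OVER     0 1 0
POP      0 1
STORE 0  0

[0]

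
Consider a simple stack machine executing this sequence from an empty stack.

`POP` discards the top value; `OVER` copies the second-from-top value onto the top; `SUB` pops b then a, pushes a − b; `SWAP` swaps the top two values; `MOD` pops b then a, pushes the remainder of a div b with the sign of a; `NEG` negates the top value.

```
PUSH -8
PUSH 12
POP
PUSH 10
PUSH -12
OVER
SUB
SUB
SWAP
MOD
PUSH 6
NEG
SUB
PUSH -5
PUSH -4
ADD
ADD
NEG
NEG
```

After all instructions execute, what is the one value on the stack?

PUSH -8   [-8]
PUSH 12   [-8, 12]
POP       [-8]
PUSH 10   [-8, 10]
PUSH -12  [-8, 10, -12]
OVER      [-8, 10, -12, 10]
SUB       [-8, 10, -22]
SUB       [-8, 32]
SWAP      [32, -8]
MOD       [0]
PUSH 6    [0, 6]
NEG       [0, -6]
SUB       [6]
PUSH -5   [6, -5]
PUSH -4   [6, -5, -4]
ADD       [6, -9]
ADD       [-3]
NEG       [3]
NEG       [-3]

-3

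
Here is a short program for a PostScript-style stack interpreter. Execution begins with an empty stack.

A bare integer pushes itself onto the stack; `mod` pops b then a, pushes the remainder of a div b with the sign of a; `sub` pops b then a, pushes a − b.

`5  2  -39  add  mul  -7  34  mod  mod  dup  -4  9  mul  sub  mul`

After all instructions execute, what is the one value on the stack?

5    5
2    5 2
-39  5 2 -39
add  5 -37
mul  -185
-7   -185 -7
34   -185 -7 34
mod  -185 -7
mod  -3
dup  -3 -3
-4   -3 -3 -4
9    -3 -3 -4 9
mul  -3 -3 -36
sub  -3 33
mul  -99

-99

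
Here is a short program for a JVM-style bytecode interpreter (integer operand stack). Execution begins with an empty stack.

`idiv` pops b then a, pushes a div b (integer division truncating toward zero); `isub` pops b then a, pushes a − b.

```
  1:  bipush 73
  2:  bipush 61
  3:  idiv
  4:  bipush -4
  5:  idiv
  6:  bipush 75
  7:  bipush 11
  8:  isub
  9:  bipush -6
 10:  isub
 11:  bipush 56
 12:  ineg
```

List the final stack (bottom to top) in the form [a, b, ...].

[0, 70, -56]

bipush 73 → 73
bipush 61 → 73 61
idiv      → 1
bipush -4 → 1 -4
idiv      → 0
bipush 75 → 0 75
bipush 11 → 0 75 11
isub      → 0 64
bipush -6 → 0 64 -6
isub      → 0 70
bipush 56 → 0 70 56
ineg      → 0 70 -56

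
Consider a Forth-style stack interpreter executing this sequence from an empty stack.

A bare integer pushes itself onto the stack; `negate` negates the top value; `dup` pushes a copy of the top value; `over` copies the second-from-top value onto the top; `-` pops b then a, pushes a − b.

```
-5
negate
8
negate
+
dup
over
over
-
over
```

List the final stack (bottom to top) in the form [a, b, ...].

[-3, -3, 0, -3]

-5      [-5]
negate  [5]
8       [5, 8]
negate  [5, -8]
+       [-3]
dup     [-3, -3]
over    [-3, -3, -3]
over    [-3, -3, -3, -3]
-       [-3, -3, 0]
over    [-3, -3, 0, -3]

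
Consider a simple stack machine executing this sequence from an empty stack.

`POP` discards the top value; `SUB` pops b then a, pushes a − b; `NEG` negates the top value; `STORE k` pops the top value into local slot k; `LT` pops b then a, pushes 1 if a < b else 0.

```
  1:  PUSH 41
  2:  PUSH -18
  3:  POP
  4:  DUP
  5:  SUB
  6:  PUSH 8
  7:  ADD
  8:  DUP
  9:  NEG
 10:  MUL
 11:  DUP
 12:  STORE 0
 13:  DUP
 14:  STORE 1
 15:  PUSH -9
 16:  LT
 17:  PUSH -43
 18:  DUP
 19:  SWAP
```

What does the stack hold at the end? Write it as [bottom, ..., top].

PUSH 41  -> 41
PUSH -18 -> 41 -18
POP      -> 41
DUP      -> 41 41
SUB      -> 0
PUSH 8   -> 0 8
ADD      -> 8
DUP      -> 8 8
NEG      -> 8 -8
MUL      -> -64
DUP      -> -64 -64
STORE 0  -> -64
DUP      -> -64 -64
STORE 1  -> -64
PUSH -9  -> -64 -9
LT       -> 1
PUSH -43 -> 1 -43
DUP      -> 1 -43 -43
SWAP     -> 1 -43 -43

[1, -43, -43]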